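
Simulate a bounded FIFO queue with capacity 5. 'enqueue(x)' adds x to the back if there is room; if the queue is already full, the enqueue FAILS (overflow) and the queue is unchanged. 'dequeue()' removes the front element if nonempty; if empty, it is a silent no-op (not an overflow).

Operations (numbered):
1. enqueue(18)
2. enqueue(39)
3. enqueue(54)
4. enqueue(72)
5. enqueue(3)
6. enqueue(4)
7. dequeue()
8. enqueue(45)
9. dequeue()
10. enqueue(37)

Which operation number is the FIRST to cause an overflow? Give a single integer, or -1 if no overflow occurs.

Answer: 6

Derivation:
1. enqueue(18): size=1
2. enqueue(39): size=2
3. enqueue(54): size=3
4. enqueue(72): size=4
5. enqueue(3): size=5
6. enqueue(4): size=5=cap → OVERFLOW (fail)
7. dequeue(): size=4
8. enqueue(45): size=5
9. dequeue(): size=4
10. enqueue(37): size=5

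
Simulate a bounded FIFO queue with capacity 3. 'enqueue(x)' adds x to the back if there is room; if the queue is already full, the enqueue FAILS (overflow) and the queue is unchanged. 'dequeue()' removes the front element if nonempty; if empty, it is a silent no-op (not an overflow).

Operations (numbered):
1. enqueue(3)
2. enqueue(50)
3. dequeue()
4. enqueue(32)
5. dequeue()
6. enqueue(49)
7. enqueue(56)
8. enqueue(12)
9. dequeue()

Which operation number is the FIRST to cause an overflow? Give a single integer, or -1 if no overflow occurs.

1. enqueue(3): size=1
2. enqueue(50): size=2
3. dequeue(): size=1
4. enqueue(32): size=2
5. dequeue(): size=1
6. enqueue(49): size=2
7. enqueue(56): size=3
8. enqueue(12): size=3=cap → OVERFLOW (fail)
9. dequeue(): size=2

Answer: 8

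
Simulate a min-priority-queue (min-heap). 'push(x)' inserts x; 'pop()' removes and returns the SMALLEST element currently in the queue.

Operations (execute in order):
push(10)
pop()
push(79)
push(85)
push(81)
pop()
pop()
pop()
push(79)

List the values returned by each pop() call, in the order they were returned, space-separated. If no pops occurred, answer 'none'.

push(10): heap contents = [10]
pop() → 10: heap contents = []
push(79): heap contents = [79]
push(85): heap contents = [79, 85]
push(81): heap contents = [79, 81, 85]
pop() → 79: heap contents = [81, 85]
pop() → 81: heap contents = [85]
pop() → 85: heap contents = []
push(79): heap contents = [79]

Answer: 10 79 81 85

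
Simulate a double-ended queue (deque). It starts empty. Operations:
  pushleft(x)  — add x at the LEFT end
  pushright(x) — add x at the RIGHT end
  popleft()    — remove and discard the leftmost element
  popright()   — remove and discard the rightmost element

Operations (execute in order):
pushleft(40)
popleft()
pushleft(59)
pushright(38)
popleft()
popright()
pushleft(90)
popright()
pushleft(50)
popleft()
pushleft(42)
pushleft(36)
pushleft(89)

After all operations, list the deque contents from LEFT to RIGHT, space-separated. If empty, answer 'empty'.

Answer: 89 36 42

Derivation:
pushleft(40): [40]
popleft(): []
pushleft(59): [59]
pushright(38): [59, 38]
popleft(): [38]
popright(): []
pushleft(90): [90]
popright(): []
pushleft(50): [50]
popleft(): []
pushleft(42): [42]
pushleft(36): [36, 42]
pushleft(89): [89, 36, 42]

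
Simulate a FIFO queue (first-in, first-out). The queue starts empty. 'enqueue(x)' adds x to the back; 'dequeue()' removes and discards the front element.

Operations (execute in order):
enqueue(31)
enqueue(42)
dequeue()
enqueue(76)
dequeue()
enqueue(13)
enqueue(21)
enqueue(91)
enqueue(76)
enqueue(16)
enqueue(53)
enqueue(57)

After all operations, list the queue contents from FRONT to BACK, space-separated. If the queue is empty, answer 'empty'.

enqueue(31): [31]
enqueue(42): [31, 42]
dequeue(): [42]
enqueue(76): [42, 76]
dequeue(): [76]
enqueue(13): [76, 13]
enqueue(21): [76, 13, 21]
enqueue(91): [76, 13, 21, 91]
enqueue(76): [76, 13, 21, 91, 76]
enqueue(16): [76, 13, 21, 91, 76, 16]
enqueue(53): [76, 13, 21, 91, 76, 16, 53]
enqueue(57): [76, 13, 21, 91, 76, 16, 53, 57]

Answer: 76 13 21 91 76 16 53 57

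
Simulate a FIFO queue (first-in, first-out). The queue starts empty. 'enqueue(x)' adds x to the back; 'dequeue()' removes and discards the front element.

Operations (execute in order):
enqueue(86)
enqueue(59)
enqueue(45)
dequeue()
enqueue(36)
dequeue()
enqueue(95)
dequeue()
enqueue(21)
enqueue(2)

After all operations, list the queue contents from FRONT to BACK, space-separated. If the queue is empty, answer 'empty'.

enqueue(86): [86]
enqueue(59): [86, 59]
enqueue(45): [86, 59, 45]
dequeue(): [59, 45]
enqueue(36): [59, 45, 36]
dequeue(): [45, 36]
enqueue(95): [45, 36, 95]
dequeue(): [36, 95]
enqueue(21): [36, 95, 21]
enqueue(2): [36, 95, 21, 2]

Answer: 36 95 21 2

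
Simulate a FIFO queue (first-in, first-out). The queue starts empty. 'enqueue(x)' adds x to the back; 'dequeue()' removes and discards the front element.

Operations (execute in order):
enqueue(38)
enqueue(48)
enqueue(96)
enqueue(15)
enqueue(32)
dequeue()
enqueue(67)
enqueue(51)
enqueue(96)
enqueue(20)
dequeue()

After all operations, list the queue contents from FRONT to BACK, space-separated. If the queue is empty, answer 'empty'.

enqueue(38): [38]
enqueue(48): [38, 48]
enqueue(96): [38, 48, 96]
enqueue(15): [38, 48, 96, 15]
enqueue(32): [38, 48, 96, 15, 32]
dequeue(): [48, 96, 15, 32]
enqueue(67): [48, 96, 15, 32, 67]
enqueue(51): [48, 96, 15, 32, 67, 51]
enqueue(96): [48, 96, 15, 32, 67, 51, 96]
enqueue(20): [48, 96, 15, 32, 67, 51, 96, 20]
dequeue(): [96, 15, 32, 67, 51, 96, 20]

Answer: 96 15 32 67 51 96 20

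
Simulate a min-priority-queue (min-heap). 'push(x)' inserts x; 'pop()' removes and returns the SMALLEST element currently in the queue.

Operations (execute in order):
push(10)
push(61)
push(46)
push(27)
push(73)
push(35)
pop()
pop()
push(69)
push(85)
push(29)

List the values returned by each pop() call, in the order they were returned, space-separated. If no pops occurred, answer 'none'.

push(10): heap contents = [10]
push(61): heap contents = [10, 61]
push(46): heap contents = [10, 46, 61]
push(27): heap contents = [10, 27, 46, 61]
push(73): heap contents = [10, 27, 46, 61, 73]
push(35): heap contents = [10, 27, 35, 46, 61, 73]
pop() → 10: heap contents = [27, 35, 46, 61, 73]
pop() → 27: heap contents = [35, 46, 61, 73]
push(69): heap contents = [35, 46, 61, 69, 73]
push(85): heap contents = [35, 46, 61, 69, 73, 85]
push(29): heap contents = [29, 35, 46, 61, 69, 73, 85]

Answer: 10 27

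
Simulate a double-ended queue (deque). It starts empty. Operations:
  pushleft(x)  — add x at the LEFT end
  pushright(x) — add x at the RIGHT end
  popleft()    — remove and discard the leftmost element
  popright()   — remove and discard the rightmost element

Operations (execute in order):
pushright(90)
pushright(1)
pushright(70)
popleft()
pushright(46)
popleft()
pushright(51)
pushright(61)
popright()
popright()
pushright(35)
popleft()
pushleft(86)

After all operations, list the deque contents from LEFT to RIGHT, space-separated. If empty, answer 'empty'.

Answer: 86 46 35

Derivation:
pushright(90): [90]
pushright(1): [90, 1]
pushright(70): [90, 1, 70]
popleft(): [1, 70]
pushright(46): [1, 70, 46]
popleft(): [70, 46]
pushright(51): [70, 46, 51]
pushright(61): [70, 46, 51, 61]
popright(): [70, 46, 51]
popright(): [70, 46]
pushright(35): [70, 46, 35]
popleft(): [46, 35]
pushleft(86): [86, 46, 35]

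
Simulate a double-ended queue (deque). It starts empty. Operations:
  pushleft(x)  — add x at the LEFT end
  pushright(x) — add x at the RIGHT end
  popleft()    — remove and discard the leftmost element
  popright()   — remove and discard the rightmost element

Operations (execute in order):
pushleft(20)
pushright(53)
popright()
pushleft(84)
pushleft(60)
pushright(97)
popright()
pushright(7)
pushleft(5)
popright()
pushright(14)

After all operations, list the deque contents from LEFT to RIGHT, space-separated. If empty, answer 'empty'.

pushleft(20): [20]
pushright(53): [20, 53]
popright(): [20]
pushleft(84): [84, 20]
pushleft(60): [60, 84, 20]
pushright(97): [60, 84, 20, 97]
popright(): [60, 84, 20]
pushright(7): [60, 84, 20, 7]
pushleft(5): [5, 60, 84, 20, 7]
popright(): [5, 60, 84, 20]
pushright(14): [5, 60, 84, 20, 14]

Answer: 5 60 84 20 14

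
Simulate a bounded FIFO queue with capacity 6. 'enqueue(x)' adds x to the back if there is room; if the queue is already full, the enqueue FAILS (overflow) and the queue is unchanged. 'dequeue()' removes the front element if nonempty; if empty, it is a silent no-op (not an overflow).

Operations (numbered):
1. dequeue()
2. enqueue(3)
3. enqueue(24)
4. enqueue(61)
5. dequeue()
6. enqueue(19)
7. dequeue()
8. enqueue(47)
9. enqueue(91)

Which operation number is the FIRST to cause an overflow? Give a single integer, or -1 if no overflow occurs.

1. dequeue(): empty, no-op, size=0
2. enqueue(3): size=1
3. enqueue(24): size=2
4. enqueue(61): size=3
5. dequeue(): size=2
6. enqueue(19): size=3
7. dequeue(): size=2
8. enqueue(47): size=3
9. enqueue(91): size=4

Answer: -1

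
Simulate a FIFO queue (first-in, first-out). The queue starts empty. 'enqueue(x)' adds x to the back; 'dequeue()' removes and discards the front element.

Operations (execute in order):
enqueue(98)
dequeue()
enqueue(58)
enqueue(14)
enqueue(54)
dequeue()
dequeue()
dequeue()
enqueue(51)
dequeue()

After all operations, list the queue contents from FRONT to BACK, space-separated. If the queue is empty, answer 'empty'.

enqueue(98): [98]
dequeue(): []
enqueue(58): [58]
enqueue(14): [58, 14]
enqueue(54): [58, 14, 54]
dequeue(): [14, 54]
dequeue(): [54]
dequeue(): []
enqueue(51): [51]
dequeue(): []

Answer: empty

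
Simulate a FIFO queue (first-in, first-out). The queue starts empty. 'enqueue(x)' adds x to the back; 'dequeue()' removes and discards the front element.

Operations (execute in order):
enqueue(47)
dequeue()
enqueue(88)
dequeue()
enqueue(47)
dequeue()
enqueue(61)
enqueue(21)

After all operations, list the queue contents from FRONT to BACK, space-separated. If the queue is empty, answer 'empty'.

enqueue(47): [47]
dequeue(): []
enqueue(88): [88]
dequeue(): []
enqueue(47): [47]
dequeue(): []
enqueue(61): [61]
enqueue(21): [61, 21]

Answer: 61 21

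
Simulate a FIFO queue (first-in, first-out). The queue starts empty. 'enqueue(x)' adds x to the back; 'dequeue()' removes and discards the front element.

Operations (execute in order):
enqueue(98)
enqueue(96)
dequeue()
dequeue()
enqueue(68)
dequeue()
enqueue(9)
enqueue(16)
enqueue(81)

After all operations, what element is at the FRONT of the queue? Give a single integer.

enqueue(98): queue = [98]
enqueue(96): queue = [98, 96]
dequeue(): queue = [96]
dequeue(): queue = []
enqueue(68): queue = [68]
dequeue(): queue = []
enqueue(9): queue = [9]
enqueue(16): queue = [9, 16]
enqueue(81): queue = [9, 16, 81]

Answer: 9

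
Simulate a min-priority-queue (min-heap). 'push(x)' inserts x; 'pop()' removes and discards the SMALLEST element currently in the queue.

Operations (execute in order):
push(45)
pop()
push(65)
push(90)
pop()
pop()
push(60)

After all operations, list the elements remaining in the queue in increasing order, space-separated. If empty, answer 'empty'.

Answer: 60

Derivation:
push(45): heap contents = [45]
pop() → 45: heap contents = []
push(65): heap contents = [65]
push(90): heap contents = [65, 90]
pop() → 65: heap contents = [90]
pop() → 90: heap contents = []
push(60): heap contents = [60]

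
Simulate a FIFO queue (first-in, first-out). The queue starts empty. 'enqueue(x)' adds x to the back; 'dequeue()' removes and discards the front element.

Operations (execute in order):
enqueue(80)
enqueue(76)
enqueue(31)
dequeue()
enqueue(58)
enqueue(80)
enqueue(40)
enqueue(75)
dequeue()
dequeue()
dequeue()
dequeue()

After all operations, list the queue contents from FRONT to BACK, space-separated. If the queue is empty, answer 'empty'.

Answer: 40 75

Derivation:
enqueue(80): [80]
enqueue(76): [80, 76]
enqueue(31): [80, 76, 31]
dequeue(): [76, 31]
enqueue(58): [76, 31, 58]
enqueue(80): [76, 31, 58, 80]
enqueue(40): [76, 31, 58, 80, 40]
enqueue(75): [76, 31, 58, 80, 40, 75]
dequeue(): [31, 58, 80, 40, 75]
dequeue(): [58, 80, 40, 75]
dequeue(): [80, 40, 75]
dequeue(): [40, 75]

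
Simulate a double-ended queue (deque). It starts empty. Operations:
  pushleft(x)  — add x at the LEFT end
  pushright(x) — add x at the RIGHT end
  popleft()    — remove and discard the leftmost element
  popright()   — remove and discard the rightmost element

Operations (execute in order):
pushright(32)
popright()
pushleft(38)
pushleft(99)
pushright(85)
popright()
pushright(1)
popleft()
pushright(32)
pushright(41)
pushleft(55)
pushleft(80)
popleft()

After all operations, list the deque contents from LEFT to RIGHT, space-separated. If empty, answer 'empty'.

pushright(32): [32]
popright(): []
pushleft(38): [38]
pushleft(99): [99, 38]
pushright(85): [99, 38, 85]
popright(): [99, 38]
pushright(1): [99, 38, 1]
popleft(): [38, 1]
pushright(32): [38, 1, 32]
pushright(41): [38, 1, 32, 41]
pushleft(55): [55, 38, 1, 32, 41]
pushleft(80): [80, 55, 38, 1, 32, 41]
popleft(): [55, 38, 1, 32, 41]

Answer: 55 38 1 32 41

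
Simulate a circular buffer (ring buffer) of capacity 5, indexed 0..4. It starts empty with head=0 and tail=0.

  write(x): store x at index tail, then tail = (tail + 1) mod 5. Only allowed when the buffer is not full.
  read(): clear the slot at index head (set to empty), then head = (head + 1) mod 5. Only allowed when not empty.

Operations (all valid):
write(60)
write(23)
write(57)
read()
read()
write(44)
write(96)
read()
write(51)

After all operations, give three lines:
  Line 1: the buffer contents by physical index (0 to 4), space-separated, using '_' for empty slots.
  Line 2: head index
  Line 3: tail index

write(60): buf=[60 _ _ _ _], head=0, tail=1, size=1
write(23): buf=[60 23 _ _ _], head=0, tail=2, size=2
write(57): buf=[60 23 57 _ _], head=0, tail=3, size=3
read(): buf=[_ 23 57 _ _], head=1, tail=3, size=2
read(): buf=[_ _ 57 _ _], head=2, tail=3, size=1
write(44): buf=[_ _ 57 44 _], head=2, tail=4, size=2
write(96): buf=[_ _ 57 44 96], head=2, tail=0, size=3
read(): buf=[_ _ _ 44 96], head=3, tail=0, size=2
write(51): buf=[51 _ _ 44 96], head=3, tail=1, size=3

Answer: 51 _ _ 44 96
3
1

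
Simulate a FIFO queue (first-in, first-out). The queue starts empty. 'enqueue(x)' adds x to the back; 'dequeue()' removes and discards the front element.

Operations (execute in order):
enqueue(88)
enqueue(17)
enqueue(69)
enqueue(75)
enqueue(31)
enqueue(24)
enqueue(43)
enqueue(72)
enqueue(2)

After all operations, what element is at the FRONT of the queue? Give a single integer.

Answer: 88

Derivation:
enqueue(88): queue = [88]
enqueue(17): queue = [88, 17]
enqueue(69): queue = [88, 17, 69]
enqueue(75): queue = [88, 17, 69, 75]
enqueue(31): queue = [88, 17, 69, 75, 31]
enqueue(24): queue = [88, 17, 69, 75, 31, 24]
enqueue(43): queue = [88, 17, 69, 75, 31, 24, 43]
enqueue(72): queue = [88, 17, 69, 75, 31, 24, 43, 72]
enqueue(2): queue = [88, 17, 69, 75, 31, 24, 43, 72, 2]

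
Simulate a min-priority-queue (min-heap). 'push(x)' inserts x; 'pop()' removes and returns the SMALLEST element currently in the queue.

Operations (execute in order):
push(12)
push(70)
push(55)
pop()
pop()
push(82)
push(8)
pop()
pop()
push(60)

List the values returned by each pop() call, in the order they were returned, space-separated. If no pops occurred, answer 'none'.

Answer: 12 55 8 70

Derivation:
push(12): heap contents = [12]
push(70): heap contents = [12, 70]
push(55): heap contents = [12, 55, 70]
pop() → 12: heap contents = [55, 70]
pop() → 55: heap contents = [70]
push(82): heap contents = [70, 82]
push(8): heap contents = [8, 70, 82]
pop() → 8: heap contents = [70, 82]
pop() → 70: heap contents = [82]
push(60): heap contents = [60, 82]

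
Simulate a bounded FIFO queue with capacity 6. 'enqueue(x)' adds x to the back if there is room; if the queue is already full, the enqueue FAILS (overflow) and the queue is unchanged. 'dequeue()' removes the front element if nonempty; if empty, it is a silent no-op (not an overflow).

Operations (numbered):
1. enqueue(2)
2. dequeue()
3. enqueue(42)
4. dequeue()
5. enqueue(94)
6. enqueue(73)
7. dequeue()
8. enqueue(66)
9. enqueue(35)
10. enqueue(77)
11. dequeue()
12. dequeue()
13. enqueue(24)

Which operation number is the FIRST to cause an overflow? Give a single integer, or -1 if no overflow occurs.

1. enqueue(2): size=1
2. dequeue(): size=0
3. enqueue(42): size=1
4. dequeue(): size=0
5. enqueue(94): size=1
6. enqueue(73): size=2
7. dequeue(): size=1
8. enqueue(66): size=2
9. enqueue(35): size=3
10. enqueue(77): size=4
11. dequeue(): size=3
12. dequeue(): size=2
13. enqueue(24): size=3

Answer: -1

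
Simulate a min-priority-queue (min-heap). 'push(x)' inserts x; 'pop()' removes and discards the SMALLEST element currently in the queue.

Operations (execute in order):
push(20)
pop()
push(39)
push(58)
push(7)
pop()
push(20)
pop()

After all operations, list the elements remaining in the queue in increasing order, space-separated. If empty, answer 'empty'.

push(20): heap contents = [20]
pop() → 20: heap contents = []
push(39): heap contents = [39]
push(58): heap contents = [39, 58]
push(7): heap contents = [7, 39, 58]
pop() → 7: heap contents = [39, 58]
push(20): heap contents = [20, 39, 58]
pop() → 20: heap contents = [39, 58]

Answer: 39 58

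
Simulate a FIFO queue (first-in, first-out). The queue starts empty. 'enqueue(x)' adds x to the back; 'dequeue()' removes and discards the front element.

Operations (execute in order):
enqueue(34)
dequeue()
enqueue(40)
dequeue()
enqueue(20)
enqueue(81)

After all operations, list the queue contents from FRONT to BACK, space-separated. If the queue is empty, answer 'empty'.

Answer: 20 81

Derivation:
enqueue(34): [34]
dequeue(): []
enqueue(40): [40]
dequeue(): []
enqueue(20): [20]
enqueue(81): [20, 81]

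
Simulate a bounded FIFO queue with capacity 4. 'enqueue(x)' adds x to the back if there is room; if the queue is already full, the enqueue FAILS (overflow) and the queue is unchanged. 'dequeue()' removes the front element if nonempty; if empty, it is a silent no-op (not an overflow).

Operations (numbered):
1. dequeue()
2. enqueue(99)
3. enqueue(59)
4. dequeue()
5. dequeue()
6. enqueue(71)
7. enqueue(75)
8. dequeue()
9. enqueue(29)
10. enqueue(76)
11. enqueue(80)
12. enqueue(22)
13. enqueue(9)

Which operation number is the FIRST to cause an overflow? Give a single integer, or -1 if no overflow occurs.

1. dequeue(): empty, no-op, size=0
2. enqueue(99): size=1
3. enqueue(59): size=2
4. dequeue(): size=1
5. dequeue(): size=0
6. enqueue(71): size=1
7. enqueue(75): size=2
8. dequeue(): size=1
9. enqueue(29): size=2
10. enqueue(76): size=3
11. enqueue(80): size=4
12. enqueue(22): size=4=cap → OVERFLOW (fail)
13. enqueue(9): size=4=cap → OVERFLOW (fail)

Answer: 12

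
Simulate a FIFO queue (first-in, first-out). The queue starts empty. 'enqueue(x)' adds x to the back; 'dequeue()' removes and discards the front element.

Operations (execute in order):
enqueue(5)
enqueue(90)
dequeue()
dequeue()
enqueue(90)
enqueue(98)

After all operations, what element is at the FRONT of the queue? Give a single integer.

Answer: 90

Derivation:
enqueue(5): queue = [5]
enqueue(90): queue = [5, 90]
dequeue(): queue = [90]
dequeue(): queue = []
enqueue(90): queue = [90]
enqueue(98): queue = [90, 98]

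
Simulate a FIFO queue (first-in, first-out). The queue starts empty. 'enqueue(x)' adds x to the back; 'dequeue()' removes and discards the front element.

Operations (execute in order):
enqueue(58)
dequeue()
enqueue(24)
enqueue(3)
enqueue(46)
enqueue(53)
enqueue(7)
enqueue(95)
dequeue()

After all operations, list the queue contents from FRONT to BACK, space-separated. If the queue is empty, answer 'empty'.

enqueue(58): [58]
dequeue(): []
enqueue(24): [24]
enqueue(3): [24, 3]
enqueue(46): [24, 3, 46]
enqueue(53): [24, 3, 46, 53]
enqueue(7): [24, 3, 46, 53, 7]
enqueue(95): [24, 3, 46, 53, 7, 95]
dequeue(): [3, 46, 53, 7, 95]

Answer: 3 46 53 7 95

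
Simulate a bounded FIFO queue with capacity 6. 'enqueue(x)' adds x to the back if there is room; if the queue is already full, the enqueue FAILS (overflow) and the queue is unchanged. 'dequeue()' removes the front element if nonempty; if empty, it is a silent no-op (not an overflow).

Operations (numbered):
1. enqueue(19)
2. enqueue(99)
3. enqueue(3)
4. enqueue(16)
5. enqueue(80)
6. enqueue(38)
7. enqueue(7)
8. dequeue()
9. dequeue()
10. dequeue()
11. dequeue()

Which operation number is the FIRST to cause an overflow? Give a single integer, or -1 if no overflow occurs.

Answer: 7

Derivation:
1. enqueue(19): size=1
2. enqueue(99): size=2
3. enqueue(3): size=3
4. enqueue(16): size=4
5. enqueue(80): size=5
6. enqueue(38): size=6
7. enqueue(7): size=6=cap → OVERFLOW (fail)
8. dequeue(): size=5
9. dequeue(): size=4
10. dequeue(): size=3
11. dequeue(): size=2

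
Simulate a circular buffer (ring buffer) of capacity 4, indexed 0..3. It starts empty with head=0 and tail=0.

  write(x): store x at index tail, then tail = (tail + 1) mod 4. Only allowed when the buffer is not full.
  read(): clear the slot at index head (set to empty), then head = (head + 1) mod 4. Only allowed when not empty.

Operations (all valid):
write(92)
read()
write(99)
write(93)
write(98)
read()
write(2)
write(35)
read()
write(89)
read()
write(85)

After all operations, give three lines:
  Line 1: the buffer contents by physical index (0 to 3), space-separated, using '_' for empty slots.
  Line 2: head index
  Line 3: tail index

write(92): buf=[92 _ _ _], head=0, tail=1, size=1
read(): buf=[_ _ _ _], head=1, tail=1, size=0
write(99): buf=[_ 99 _ _], head=1, tail=2, size=1
write(93): buf=[_ 99 93 _], head=1, tail=3, size=2
write(98): buf=[_ 99 93 98], head=1, tail=0, size=3
read(): buf=[_ _ 93 98], head=2, tail=0, size=2
write(2): buf=[2 _ 93 98], head=2, tail=1, size=3
write(35): buf=[2 35 93 98], head=2, tail=2, size=4
read(): buf=[2 35 _ 98], head=3, tail=2, size=3
write(89): buf=[2 35 89 98], head=3, tail=3, size=4
read(): buf=[2 35 89 _], head=0, tail=3, size=3
write(85): buf=[2 35 89 85], head=0, tail=0, size=4

Answer: 2 35 89 85
0
0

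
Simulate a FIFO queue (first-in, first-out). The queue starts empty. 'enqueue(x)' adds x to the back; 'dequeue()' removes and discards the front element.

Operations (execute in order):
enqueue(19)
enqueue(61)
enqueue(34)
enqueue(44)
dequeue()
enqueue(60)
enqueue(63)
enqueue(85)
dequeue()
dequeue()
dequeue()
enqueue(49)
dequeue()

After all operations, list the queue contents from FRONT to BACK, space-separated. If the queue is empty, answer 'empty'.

Answer: 63 85 49

Derivation:
enqueue(19): [19]
enqueue(61): [19, 61]
enqueue(34): [19, 61, 34]
enqueue(44): [19, 61, 34, 44]
dequeue(): [61, 34, 44]
enqueue(60): [61, 34, 44, 60]
enqueue(63): [61, 34, 44, 60, 63]
enqueue(85): [61, 34, 44, 60, 63, 85]
dequeue(): [34, 44, 60, 63, 85]
dequeue(): [44, 60, 63, 85]
dequeue(): [60, 63, 85]
enqueue(49): [60, 63, 85, 49]
dequeue(): [63, 85, 49]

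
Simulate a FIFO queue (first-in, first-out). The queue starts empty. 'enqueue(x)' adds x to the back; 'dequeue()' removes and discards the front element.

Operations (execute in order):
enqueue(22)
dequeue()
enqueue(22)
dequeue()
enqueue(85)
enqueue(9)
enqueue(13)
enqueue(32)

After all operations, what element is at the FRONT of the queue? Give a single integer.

enqueue(22): queue = [22]
dequeue(): queue = []
enqueue(22): queue = [22]
dequeue(): queue = []
enqueue(85): queue = [85]
enqueue(9): queue = [85, 9]
enqueue(13): queue = [85, 9, 13]
enqueue(32): queue = [85, 9, 13, 32]

Answer: 85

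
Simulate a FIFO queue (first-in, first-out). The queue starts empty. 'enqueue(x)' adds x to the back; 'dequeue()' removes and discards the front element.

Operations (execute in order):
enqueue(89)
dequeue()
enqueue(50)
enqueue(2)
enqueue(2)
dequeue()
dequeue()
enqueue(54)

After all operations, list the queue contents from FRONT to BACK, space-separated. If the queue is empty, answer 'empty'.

Answer: 2 54

Derivation:
enqueue(89): [89]
dequeue(): []
enqueue(50): [50]
enqueue(2): [50, 2]
enqueue(2): [50, 2, 2]
dequeue(): [2, 2]
dequeue(): [2]
enqueue(54): [2, 54]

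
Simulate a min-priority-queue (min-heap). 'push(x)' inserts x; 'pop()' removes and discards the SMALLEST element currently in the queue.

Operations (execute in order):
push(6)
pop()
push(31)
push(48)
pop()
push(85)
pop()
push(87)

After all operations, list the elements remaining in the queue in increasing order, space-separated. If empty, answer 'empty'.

push(6): heap contents = [6]
pop() → 6: heap contents = []
push(31): heap contents = [31]
push(48): heap contents = [31, 48]
pop() → 31: heap contents = [48]
push(85): heap contents = [48, 85]
pop() → 48: heap contents = [85]
push(87): heap contents = [85, 87]

Answer: 85 87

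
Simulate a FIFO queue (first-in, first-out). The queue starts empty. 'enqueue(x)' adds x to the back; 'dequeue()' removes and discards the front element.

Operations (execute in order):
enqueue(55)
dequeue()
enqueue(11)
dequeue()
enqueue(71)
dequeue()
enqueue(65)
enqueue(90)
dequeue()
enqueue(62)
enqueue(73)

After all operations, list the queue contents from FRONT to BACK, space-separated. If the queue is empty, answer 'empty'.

Answer: 90 62 73

Derivation:
enqueue(55): [55]
dequeue(): []
enqueue(11): [11]
dequeue(): []
enqueue(71): [71]
dequeue(): []
enqueue(65): [65]
enqueue(90): [65, 90]
dequeue(): [90]
enqueue(62): [90, 62]
enqueue(73): [90, 62, 73]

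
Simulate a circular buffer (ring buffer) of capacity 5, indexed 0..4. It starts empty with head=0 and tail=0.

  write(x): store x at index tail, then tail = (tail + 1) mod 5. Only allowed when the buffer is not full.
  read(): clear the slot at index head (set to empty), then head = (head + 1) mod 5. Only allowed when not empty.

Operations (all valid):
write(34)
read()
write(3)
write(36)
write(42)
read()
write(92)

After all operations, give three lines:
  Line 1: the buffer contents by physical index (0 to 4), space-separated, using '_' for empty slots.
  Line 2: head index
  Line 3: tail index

Answer: _ _ 36 42 92
2
0

Derivation:
write(34): buf=[34 _ _ _ _], head=0, tail=1, size=1
read(): buf=[_ _ _ _ _], head=1, tail=1, size=0
write(3): buf=[_ 3 _ _ _], head=1, tail=2, size=1
write(36): buf=[_ 3 36 _ _], head=1, tail=3, size=2
write(42): buf=[_ 3 36 42 _], head=1, tail=4, size=3
read(): buf=[_ _ 36 42 _], head=2, tail=4, size=2
write(92): buf=[_ _ 36 42 92], head=2, tail=0, size=3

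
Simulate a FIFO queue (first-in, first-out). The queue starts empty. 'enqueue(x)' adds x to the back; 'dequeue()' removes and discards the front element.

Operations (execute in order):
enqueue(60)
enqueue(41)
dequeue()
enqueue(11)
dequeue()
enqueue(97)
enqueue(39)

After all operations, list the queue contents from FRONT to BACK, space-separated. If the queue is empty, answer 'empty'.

enqueue(60): [60]
enqueue(41): [60, 41]
dequeue(): [41]
enqueue(11): [41, 11]
dequeue(): [11]
enqueue(97): [11, 97]
enqueue(39): [11, 97, 39]

Answer: 11 97 39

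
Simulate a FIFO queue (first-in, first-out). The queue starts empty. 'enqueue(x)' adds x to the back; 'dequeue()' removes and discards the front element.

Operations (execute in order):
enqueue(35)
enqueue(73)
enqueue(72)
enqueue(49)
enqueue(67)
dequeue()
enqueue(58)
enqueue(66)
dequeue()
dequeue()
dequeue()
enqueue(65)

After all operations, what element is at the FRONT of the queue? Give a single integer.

enqueue(35): queue = [35]
enqueue(73): queue = [35, 73]
enqueue(72): queue = [35, 73, 72]
enqueue(49): queue = [35, 73, 72, 49]
enqueue(67): queue = [35, 73, 72, 49, 67]
dequeue(): queue = [73, 72, 49, 67]
enqueue(58): queue = [73, 72, 49, 67, 58]
enqueue(66): queue = [73, 72, 49, 67, 58, 66]
dequeue(): queue = [72, 49, 67, 58, 66]
dequeue(): queue = [49, 67, 58, 66]
dequeue(): queue = [67, 58, 66]
enqueue(65): queue = [67, 58, 66, 65]

Answer: 67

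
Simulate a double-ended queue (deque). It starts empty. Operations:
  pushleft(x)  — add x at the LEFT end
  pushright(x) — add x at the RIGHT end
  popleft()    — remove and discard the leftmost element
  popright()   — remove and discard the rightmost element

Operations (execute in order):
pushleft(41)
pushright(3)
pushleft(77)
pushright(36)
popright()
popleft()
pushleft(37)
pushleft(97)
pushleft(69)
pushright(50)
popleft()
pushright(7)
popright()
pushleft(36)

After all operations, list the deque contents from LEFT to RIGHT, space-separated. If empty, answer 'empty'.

pushleft(41): [41]
pushright(3): [41, 3]
pushleft(77): [77, 41, 3]
pushright(36): [77, 41, 3, 36]
popright(): [77, 41, 3]
popleft(): [41, 3]
pushleft(37): [37, 41, 3]
pushleft(97): [97, 37, 41, 3]
pushleft(69): [69, 97, 37, 41, 3]
pushright(50): [69, 97, 37, 41, 3, 50]
popleft(): [97, 37, 41, 3, 50]
pushright(7): [97, 37, 41, 3, 50, 7]
popright(): [97, 37, 41, 3, 50]
pushleft(36): [36, 97, 37, 41, 3, 50]

Answer: 36 97 37 41 3 50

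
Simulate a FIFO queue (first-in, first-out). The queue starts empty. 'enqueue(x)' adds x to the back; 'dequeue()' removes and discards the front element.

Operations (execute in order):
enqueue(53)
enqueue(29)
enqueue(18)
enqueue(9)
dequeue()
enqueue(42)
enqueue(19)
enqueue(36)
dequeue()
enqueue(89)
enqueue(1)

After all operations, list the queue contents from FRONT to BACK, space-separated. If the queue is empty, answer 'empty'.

enqueue(53): [53]
enqueue(29): [53, 29]
enqueue(18): [53, 29, 18]
enqueue(9): [53, 29, 18, 9]
dequeue(): [29, 18, 9]
enqueue(42): [29, 18, 9, 42]
enqueue(19): [29, 18, 9, 42, 19]
enqueue(36): [29, 18, 9, 42, 19, 36]
dequeue(): [18, 9, 42, 19, 36]
enqueue(89): [18, 9, 42, 19, 36, 89]
enqueue(1): [18, 9, 42, 19, 36, 89, 1]

Answer: 18 9 42 19 36 89 1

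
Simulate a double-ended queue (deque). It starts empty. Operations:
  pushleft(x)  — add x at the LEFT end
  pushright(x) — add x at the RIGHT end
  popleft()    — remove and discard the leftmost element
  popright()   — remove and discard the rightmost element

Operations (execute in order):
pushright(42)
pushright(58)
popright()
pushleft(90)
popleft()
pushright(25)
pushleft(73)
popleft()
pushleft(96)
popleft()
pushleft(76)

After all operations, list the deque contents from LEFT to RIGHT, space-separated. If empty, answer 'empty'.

Answer: 76 42 25

Derivation:
pushright(42): [42]
pushright(58): [42, 58]
popright(): [42]
pushleft(90): [90, 42]
popleft(): [42]
pushright(25): [42, 25]
pushleft(73): [73, 42, 25]
popleft(): [42, 25]
pushleft(96): [96, 42, 25]
popleft(): [42, 25]
pushleft(76): [76, 42, 25]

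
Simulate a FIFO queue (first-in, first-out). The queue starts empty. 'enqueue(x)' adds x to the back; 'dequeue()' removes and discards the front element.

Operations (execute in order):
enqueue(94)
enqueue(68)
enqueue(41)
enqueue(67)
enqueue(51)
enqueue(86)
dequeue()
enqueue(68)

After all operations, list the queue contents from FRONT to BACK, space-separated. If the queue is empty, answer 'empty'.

enqueue(94): [94]
enqueue(68): [94, 68]
enqueue(41): [94, 68, 41]
enqueue(67): [94, 68, 41, 67]
enqueue(51): [94, 68, 41, 67, 51]
enqueue(86): [94, 68, 41, 67, 51, 86]
dequeue(): [68, 41, 67, 51, 86]
enqueue(68): [68, 41, 67, 51, 86, 68]

Answer: 68 41 67 51 86 68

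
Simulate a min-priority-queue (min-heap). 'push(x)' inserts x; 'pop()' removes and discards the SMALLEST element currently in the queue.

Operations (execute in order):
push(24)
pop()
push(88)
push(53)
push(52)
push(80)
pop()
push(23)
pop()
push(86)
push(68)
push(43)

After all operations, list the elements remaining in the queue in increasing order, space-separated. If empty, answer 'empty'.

Answer: 43 53 68 80 86 88

Derivation:
push(24): heap contents = [24]
pop() → 24: heap contents = []
push(88): heap contents = [88]
push(53): heap contents = [53, 88]
push(52): heap contents = [52, 53, 88]
push(80): heap contents = [52, 53, 80, 88]
pop() → 52: heap contents = [53, 80, 88]
push(23): heap contents = [23, 53, 80, 88]
pop() → 23: heap contents = [53, 80, 88]
push(86): heap contents = [53, 80, 86, 88]
push(68): heap contents = [53, 68, 80, 86, 88]
push(43): heap contents = [43, 53, 68, 80, 86, 88]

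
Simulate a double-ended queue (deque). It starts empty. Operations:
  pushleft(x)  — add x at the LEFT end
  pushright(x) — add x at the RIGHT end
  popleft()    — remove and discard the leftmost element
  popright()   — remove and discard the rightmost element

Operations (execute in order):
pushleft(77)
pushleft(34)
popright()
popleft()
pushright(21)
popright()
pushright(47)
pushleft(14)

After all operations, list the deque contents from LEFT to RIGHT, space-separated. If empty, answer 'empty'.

Answer: 14 47

Derivation:
pushleft(77): [77]
pushleft(34): [34, 77]
popright(): [34]
popleft(): []
pushright(21): [21]
popright(): []
pushright(47): [47]
pushleft(14): [14, 47]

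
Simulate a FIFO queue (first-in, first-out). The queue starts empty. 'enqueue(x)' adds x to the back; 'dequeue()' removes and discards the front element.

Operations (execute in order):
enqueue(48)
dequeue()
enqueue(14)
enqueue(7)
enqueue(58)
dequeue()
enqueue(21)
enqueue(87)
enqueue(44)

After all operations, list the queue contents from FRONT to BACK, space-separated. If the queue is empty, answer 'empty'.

enqueue(48): [48]
dequeue(): []
enqueue(14): [14]
enqueue(7): [14, 7]
enqueue(58): [14, 7, 58]
dequeue(): [7, 58]
enqueue(21): [7, 58, 21]
enqueue(87): [7, 58, 21, 87]
enqueue(44): [7, 58, 21, 87, 44]

Answer: 7 58 21 87 44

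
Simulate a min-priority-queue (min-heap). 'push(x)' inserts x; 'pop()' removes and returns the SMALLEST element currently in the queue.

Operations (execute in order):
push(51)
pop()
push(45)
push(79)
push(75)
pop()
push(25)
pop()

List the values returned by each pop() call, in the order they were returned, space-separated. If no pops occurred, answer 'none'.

push(51): heap contents = [51]
pop() → 51: heap contents = []
push(45): heap contents = [45]
push(79): heap contents = [45, 79]
push(75): heap contents = [45, 75, 79]
pop() → 45: heap contents = [75, 79]
push(25): heap contents = [25, 75, 79]
pop() → 25: heap contents = [75, 79]

Answer: 51 45 25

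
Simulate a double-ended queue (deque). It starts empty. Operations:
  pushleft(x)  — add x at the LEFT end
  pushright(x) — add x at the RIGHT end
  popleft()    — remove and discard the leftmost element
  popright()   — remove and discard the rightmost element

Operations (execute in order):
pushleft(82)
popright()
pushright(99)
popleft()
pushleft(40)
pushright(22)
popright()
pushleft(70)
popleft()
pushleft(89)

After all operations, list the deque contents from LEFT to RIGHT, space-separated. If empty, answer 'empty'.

Answer: 89 40

Derivation:
pushleft(82): [82]
popright(): []
pushright(99): [99]
popleft(): []
pushleft(40): [40]
pushright(22): [40, 22]
popright(): [40]
pushleft(70): [70, 40]
popleft(): [40]
pushleft(89): [89, 40]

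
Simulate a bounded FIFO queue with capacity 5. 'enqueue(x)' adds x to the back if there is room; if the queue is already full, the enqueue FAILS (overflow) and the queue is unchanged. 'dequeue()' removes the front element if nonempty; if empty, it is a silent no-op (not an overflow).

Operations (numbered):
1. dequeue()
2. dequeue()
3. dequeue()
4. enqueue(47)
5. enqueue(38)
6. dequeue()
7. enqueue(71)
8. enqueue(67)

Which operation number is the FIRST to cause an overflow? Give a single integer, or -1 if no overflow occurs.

Answer: -1

Derivation:
1. dequeue(): empty, no-op, size=0
2. dequeue(): empty, no-op, size=0
3. dequeue(): empty, no-op, size=0
4. enqueue(47): size=1
5. enqueue(38): size=2
6. dequeue(): size=1
7. enqueue(71): size=2
8. enqueue(67): size=3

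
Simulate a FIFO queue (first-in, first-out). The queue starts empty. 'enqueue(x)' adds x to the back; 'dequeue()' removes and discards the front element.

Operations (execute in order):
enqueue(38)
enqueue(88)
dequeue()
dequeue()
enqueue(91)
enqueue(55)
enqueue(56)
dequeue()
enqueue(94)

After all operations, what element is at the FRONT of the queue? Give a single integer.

enqueue(38): queue = [38]
enqueue(88): queue = [38, 88]
dequeue(): queue = [88]
dequeue(): queue = []
enqueue(91): queue = [91]
enqueue(55): queue = [91, 55]
enqueue(56): queue = [91, 55, 56]
dequeue(): queue = [55, 56]
enqueue(94): queue = [55, 56, 94]

Answer: 55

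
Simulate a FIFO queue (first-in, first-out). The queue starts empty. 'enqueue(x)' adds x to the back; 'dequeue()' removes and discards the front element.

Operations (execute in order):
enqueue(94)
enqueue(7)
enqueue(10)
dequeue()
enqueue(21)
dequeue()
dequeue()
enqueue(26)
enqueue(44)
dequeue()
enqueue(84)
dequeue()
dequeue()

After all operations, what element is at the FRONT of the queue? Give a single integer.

enqueue(94): queue = [94]
enqueue(7): queue = [94, 7]
enqueue(10): queue = [94, 7, 10]
dequeue(): queue = [7, 10]
enqueue(21): queue = [7, 10, 21]
dequeue(): queue = [10, 21]
dequeue(): queue = [21]
enqueue(26): queue = [21, 26]
enqueue(44): queue = [21, 26, 44]
dequeue(): queue = [26, 44]
enqueue(84): queue = [26, 44, 84]
dequeue(): queue = [44, 84]
dequeue(): queue = [84]

Answer: 84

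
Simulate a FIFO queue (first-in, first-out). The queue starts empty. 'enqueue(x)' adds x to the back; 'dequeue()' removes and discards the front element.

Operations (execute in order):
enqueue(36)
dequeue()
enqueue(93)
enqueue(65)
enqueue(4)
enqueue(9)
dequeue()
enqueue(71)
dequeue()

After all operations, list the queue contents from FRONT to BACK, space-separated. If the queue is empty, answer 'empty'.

enqueue(36): [36]
dequeue(): []
enqueue(93): [93]
enqueue(65): [93, 65]
enqueue(4): [93, 65, 4]
enqueue(9): [93, 65, 4, 9]
dequeue(): [65, 4, 9]
enqueue(71): [65, 4, 9, 71]
dequeue(): [4, 9, 71]

Answer: 4 9 71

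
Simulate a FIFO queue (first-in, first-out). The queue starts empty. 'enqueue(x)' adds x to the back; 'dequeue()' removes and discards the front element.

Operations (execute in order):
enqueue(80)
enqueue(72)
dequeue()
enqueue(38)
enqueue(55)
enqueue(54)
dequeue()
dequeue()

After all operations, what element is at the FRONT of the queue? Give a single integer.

Answer: 55

Derivation:
enqueue(80): queue = [80]
enqueue(72): queue = [80, 72]
dequeue(): queue = [72]
enqueue(38): queue = [72, 38]
enqueue(55): queue = [72, 38, 55]
enqueue(54): queue = [72, 38, 55, 54]
dequeue(): queue = [38, 55, 54]
dequeue(): queue = [55, 54]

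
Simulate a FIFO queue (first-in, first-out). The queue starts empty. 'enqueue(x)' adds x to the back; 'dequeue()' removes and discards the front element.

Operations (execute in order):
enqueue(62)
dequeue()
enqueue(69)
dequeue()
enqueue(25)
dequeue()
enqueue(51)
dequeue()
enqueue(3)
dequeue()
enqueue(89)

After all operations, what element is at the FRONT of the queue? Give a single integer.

Answer: 89

Derivation:
enqueue(62): queue = [62]
dequeue(): queue = []
enqueue(69): queue = [69]
dequeue(): queue = []
enqueue(25): queue = [25]
dequeue(): queue = []
enqueue(51): queue = [51]
dequeue(): queue = []
enqueue(3): queue = [3]
dequeue(): queue = []
enqueue(89): queue = [89]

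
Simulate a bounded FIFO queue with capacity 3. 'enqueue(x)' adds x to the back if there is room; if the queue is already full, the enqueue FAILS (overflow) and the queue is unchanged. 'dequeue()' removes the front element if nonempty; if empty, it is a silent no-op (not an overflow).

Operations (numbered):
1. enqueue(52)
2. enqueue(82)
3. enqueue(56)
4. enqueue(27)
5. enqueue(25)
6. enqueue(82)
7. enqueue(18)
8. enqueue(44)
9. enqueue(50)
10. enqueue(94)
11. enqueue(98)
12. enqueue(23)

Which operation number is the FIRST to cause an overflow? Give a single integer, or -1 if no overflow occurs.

1. enqueue(52): size=1
2. enqueue(82): size=2
3. enqueue(56): size=3
4. enqueue(27): size=3=cap → OVERFLOW (fail)
5. enqueue(25): size=3=cap → OVERFLOW (fail)
6. enqueue(82): size=3=cap → OVERFLOW (fail)
7. enqueue(18): size=3=cap → OVERFLOW (fail)
8. enqueue(44): size=3=cap → OVERFLOW (fail)
9. enqueue(50): size=3=cap → OVERFLOW (fail)
10. enqueue(94): size=3=cap → OVERFLOW (fail)
11. enqueue(98): size=3=cap → OVERFLOW (fail)
12. enqueue(23): size=3=cap → OVERFLOW (fail)

Answer: 4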